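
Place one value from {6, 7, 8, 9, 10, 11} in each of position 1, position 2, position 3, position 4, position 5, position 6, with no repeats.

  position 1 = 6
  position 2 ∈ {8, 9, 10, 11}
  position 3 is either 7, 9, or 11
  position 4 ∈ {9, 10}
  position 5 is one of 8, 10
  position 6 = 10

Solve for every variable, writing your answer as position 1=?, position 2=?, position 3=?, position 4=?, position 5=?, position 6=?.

position 1 must be 6 (only option left).
position 6 must be 10 (only option left). Eliminate 10 elsewhere: position 2, position 4, position 5.
That leaves position 4 = 9. Strike 9 from position 2, position 3.
That leaves position 5 = 8. Remove 8 from position 2.
That leaves position 2 = 11. Strike 11 from position 3.
position 3 must be 7 (only option left).

position 1=6, position 2=11, position 3=7, position 4=9, position 5=8, position 6=10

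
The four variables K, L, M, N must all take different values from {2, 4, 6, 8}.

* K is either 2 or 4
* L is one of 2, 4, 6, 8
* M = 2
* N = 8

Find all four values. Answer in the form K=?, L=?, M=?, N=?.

K=4, L=6, M=2, N=8

M must be 2 (only option left). Remove 2 from K, L.
N has just one choice, so N = 8. Eliminate 8 elsewhere: L.
K's domain is down to {4}, so K = 4. Remove 4 from L.
L has just one choice, so L = 6.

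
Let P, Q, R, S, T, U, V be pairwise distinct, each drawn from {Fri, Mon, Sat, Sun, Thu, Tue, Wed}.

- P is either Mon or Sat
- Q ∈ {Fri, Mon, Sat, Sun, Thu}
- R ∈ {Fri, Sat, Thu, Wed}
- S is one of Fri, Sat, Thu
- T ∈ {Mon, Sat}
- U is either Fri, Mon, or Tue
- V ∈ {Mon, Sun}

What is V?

The 7 variables together cover exactly {Fri, Mon, Sat, Sun, Thu, Tue, Wed} — 7 values for 7 variables — and Tue appears only in U's list, so U = Tue.
The 6 still-open variables together cover exactly {Fri, Mon, Sat, Sun, Thu, Wed} — 6 values for 6 variables — and Wed appears only in R's list, so R = Wed.
P and T between them cover only {Mon, Sat} — a naked pair. Remove those values from Q, S, V.
So V = Sun.

Sun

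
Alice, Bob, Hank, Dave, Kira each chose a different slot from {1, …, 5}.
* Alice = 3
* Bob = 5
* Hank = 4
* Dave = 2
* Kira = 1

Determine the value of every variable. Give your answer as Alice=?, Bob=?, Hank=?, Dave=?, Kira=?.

Alice has just one choice, so Alice = 3.
Bob must be 5 (only option left).
Hank's domain is down to {4}, so Hank = 4.
Dave's domain is down to {2}, so Dave = 2.
Kira has just one choice, so Kira = 1.

Alice=3, Bob=5, Hank=4, Dave=2, Kira=1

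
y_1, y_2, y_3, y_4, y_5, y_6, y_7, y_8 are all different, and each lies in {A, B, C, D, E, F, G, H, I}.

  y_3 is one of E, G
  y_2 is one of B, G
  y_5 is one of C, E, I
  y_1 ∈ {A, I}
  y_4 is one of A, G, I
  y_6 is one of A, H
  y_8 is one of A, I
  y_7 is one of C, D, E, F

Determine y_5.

y_1 and y_8 share exactly the 2 values {A, I}; by pigeonhole those values go to them, so strike A, I from y_4, y_5, y_6.
y_4 has just one choice, so y_4 = G. Remove G from y_2, y_3.
y_6 must be H (only option left).
y_2's domain is down to {B}, so y_2 = B.
y_3 must be E (only option left). Eliminate E elsewhere: y_5, y_7.
So y_5 = C.

C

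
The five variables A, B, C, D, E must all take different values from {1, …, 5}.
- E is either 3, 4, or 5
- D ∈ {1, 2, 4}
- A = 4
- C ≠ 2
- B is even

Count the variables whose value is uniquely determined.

3

A must be 4 (only option left). Eliminate 4 elsewhere: B, C, D, E.
B has just one choice, so B = 2. Eliminate 2 elsewhere: D.
D's domain is down to {1}, so D = 1. So C can't be 1.
Determined: A=4, B=2, D=1. The other variables each still have more than one consistent value. That makes 3.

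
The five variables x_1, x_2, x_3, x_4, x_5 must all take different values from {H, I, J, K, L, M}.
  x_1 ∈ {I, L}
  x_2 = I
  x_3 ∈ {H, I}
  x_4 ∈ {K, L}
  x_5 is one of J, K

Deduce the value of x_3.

x_2's domain is down to {I}, so x_2 = I. Remove I from x_1, x_3.
So x_3 = H.

H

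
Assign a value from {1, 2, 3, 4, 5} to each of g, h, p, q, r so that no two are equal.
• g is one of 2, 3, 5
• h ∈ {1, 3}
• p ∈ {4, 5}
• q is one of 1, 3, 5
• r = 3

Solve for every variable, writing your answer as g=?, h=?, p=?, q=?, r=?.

r's domain is down to {3}, so r = 3. Remove 3 from g, h, q.
h has just one choice, so h = 1. Strike 1 from q.
q has just one choice, so q = 5. So g, p can't be 5.
g has just one choice, so g = 2.
That leaves p = 4.

g=2, h=1, p=4, q=5, r=3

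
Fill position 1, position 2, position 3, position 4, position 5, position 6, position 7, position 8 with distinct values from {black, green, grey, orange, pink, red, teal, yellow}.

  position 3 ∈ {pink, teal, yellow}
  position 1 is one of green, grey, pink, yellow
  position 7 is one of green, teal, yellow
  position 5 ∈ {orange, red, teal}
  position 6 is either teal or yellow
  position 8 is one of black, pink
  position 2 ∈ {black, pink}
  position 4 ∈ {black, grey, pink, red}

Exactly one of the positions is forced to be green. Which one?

The 8 variables together cover exactly {black, green, grey, orange, pink, red, teal, yellow} — 8 values for 8 variables — and orange appears only in position 5's list, so position 5 = orange.
The 7 still-open variables together cover exactly {black, green, grey, pink, red, teal, yellow} — 7 values for 7 variables — and red appears only in position 4's list, so position 4 = red.
The 6 still-open variables draw from only 6 values {black, green, grey, pink, teal, yellow}, so each is used; only position 1 can be grey, hence position 1 = grey.
Among the 5 still-open variables, green fits only position 7 (and all 5 values in {black, green, pink, teal, yellow} must be used), so position 7 = green.

position 7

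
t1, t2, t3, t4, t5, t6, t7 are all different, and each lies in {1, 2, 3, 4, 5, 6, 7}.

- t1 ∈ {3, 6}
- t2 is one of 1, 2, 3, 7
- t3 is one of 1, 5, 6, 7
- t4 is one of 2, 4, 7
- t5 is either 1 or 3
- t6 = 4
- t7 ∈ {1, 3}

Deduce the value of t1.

t6 has just one choice, so t6 = 4. Remove 4 from t4.
Among the 6 still-open variables, 5 fits only t3 (and all 6 values in {1, 2, 3, 5, 6, 7} must be used), so t3 = 5.
The 5 still-open variables together cover exactly {1, 2, 3, 6, 7} — 5 values for 5 variables — and 6 appears only in t1's list, so t1 = 6.

6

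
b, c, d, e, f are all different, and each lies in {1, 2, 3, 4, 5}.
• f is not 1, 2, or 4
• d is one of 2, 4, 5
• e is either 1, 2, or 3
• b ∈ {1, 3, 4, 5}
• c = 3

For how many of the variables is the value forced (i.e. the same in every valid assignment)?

c's domain is down to {3}, so c = 3. Strike 3 from b, e, f.
f has just one choice, so f = 5. Remove 5 from b, d.
Determined: c=3, f=5. The other variables each still have more than one consistent value. That makes 2.

2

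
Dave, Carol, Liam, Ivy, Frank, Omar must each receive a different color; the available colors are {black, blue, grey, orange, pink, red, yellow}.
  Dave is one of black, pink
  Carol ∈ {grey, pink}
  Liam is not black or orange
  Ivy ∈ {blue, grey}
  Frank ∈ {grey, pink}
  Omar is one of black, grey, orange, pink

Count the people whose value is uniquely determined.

Carol and Frank between them cover only {grey, pink} — a naked pair. Remove those values from Dave, Liam, Ivy, Omar.
Dave's domain is down to {black}, so Dave = black. So Omar can't be black.
Ivy's domain is down to {blue}, so Ivy = blue. Eliminate blue elsewhere: Liam.
Omar has just one choice, so Omar = orange.
Determined: Dave=black, Ivy=blue, Omar=orange. The other people each still have more than one consistent value. That makes 3.

3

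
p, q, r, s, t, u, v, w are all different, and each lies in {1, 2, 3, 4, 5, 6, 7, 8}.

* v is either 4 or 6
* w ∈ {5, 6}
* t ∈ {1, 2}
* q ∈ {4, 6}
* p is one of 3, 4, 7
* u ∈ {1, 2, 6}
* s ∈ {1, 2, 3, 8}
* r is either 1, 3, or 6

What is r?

The 8 variables together cover exactly {1, 2, 3, 4, 5, 6, 7, 8} — 8 values for 8 variables — and 5 appears only in w's list, so w = 5.
The 7 still-open variables draw from only 7 values {1, 2, 3, 4, 6, 7, 8}, so each is used; only p can be 7, hence p = 7.
The 6 still-open variables together cover exactly {1, 2, 3, 4, 6, 8} — 6 values for 6 variables — and 8 appears only in s's list, so s = 8.
The 5 still-open variables draw from only 5 values {1, 2, 3, 4, 6}, so each is used; only r can be 3, hence r = 3.

3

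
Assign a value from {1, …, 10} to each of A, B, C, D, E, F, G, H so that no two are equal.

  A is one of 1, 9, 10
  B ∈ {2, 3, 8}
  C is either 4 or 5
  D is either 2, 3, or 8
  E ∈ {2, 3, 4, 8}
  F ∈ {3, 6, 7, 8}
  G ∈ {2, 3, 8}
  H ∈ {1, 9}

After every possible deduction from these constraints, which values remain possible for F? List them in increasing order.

6, 7

B, D, G share exactly the 3 values {2, 3, 8}; by pigeonhole those values go to them, so strike 2, 3, 8 from E, F.
E has just one choice, so E = 4. Strike 4 from C.
C's domain is down to {5}, so C = 5.
No further eliminations apply; F can still be any of 6, 7.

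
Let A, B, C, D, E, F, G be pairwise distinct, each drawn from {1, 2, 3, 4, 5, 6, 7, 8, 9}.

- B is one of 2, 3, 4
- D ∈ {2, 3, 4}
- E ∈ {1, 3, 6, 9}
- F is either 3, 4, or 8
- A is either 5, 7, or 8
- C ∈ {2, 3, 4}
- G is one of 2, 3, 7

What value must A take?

B, C, D share exactly the 3 values {2, 3, 4}; by pigeonhole those values go to them, so strike 2, 3, 4 from E, F, G.
That leaves F = 8. Strike 8 from A.
G must be 7 (only option left). Strike 7 from A.
So A = 5.

5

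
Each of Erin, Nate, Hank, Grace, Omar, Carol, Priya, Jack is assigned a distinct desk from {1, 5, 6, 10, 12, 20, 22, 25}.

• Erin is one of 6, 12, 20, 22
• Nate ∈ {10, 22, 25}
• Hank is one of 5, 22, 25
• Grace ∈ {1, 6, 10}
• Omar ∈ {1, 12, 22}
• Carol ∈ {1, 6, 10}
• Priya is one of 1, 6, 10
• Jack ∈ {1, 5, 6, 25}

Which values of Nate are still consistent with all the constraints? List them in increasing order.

22, 25

The 8 variables draw from only 8 values {1, 5, 6, 10, 12, 20, 22, 25}, so each is used; only Erin can be 20, hence Erin = 20.
Among the 7 still-open variables, 12 fits only Omar (and all 7 values in {1, 5, 6, 10, 12, 22, 25} must be used), so Omar = 12.
Grace, Carol, Priya between them cover only {1, 6, 10} — a naked triple. Remove those values from Nate, Jack.
No further eliminations apply; Nate can still be any of 22, 25.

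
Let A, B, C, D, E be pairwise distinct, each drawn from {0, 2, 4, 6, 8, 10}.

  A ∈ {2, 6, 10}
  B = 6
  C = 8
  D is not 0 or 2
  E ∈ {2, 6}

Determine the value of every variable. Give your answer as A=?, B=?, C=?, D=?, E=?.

A=10, B=6, C=8, D=4, E=2

B must be 6 (only option left). Remove 6 from A, D, E.
That leaves C = 8. Remove 8 from D.
E has just one choice, so E = 2. So A can't be 2.
A's domain is down to {10}, so A = 10. Eliminate 10 elsewhere: D.
D's domain is down to {4}, so D = 4.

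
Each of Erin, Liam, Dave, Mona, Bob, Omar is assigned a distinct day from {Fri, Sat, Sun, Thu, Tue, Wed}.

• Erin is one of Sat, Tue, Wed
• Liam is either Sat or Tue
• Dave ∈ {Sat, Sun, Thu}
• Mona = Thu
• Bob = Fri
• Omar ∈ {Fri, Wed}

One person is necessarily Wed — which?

Mona's domain is down to {Thu}, so Mona = Thu. Eliminate Thu elsewhere: Dave.
Bob's domain is down to {Fri}, so Bob = Fri. So Omar can't be Fri.
So Wed goes to Omar.

Omar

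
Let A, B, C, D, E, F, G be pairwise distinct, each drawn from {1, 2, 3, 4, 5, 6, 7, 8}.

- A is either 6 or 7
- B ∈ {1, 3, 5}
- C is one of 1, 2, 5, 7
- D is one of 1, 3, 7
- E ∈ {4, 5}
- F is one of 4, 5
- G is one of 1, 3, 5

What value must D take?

The 7 variables draw from only 7 values {1, 2, 3, 4, 5, 6, 7}, so each is used; only C can be 2, hence C = 2.
Among the 6 still-open variables, 6 fits only A (and all 6 values in {1, 3, 4, 5, 6, 7} must be used), so A = 6.
Among the 5 still-open variables, 7 fits only D (and all 5 values in {1, 3, 4, 5, 7} must be used), so D = 7.

7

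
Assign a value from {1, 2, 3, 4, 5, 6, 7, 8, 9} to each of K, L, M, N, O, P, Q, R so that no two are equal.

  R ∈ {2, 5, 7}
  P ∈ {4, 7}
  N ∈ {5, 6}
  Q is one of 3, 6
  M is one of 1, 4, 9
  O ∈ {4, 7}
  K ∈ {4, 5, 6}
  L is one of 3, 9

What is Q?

The 8 variables together cover exactly {1, 2, 3, 4, 5, 6, 7, 9} — 8 values for 8 variables — and 1 appears only in M's list, so M = 1.
The 7 still-open variables draw from only 7 values {2, 3, 4, 5, 6, 7, 9}, so each is used; only R can be 2, hence R = 2.
The 6 still-open variables together cover exactly {3, 4, 5, 6, 7, 9} — 6 values for 6 variables — and 9 appears only in L's list, so L = 9.
The 5 still-open variables together cover exactly {3, 4, 5, 6, 7} — 5 values for 5 variables — and 3 appears only in Q's list, so Q = 3.

3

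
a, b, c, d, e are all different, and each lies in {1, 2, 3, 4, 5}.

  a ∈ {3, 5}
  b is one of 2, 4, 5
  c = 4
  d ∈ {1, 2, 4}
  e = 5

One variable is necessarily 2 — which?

c must be 4 (only option left). So b, d can't be 4.
e's domain is down to {5}, so e = 5. Eliminate 5 elsewhere: a, b.
So 2 goes to b.

b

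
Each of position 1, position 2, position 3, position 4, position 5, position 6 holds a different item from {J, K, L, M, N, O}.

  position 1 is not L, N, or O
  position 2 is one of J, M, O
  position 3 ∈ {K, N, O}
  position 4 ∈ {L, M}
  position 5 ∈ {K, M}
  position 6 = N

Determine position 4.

L

position 6 has just one choice, so position 6 = N. Strike N from position 3.
Among the 5 still-open variables, L fits only position 4 (and all 5 values in {J, K, L, M, O} must be used), so position 4 = L.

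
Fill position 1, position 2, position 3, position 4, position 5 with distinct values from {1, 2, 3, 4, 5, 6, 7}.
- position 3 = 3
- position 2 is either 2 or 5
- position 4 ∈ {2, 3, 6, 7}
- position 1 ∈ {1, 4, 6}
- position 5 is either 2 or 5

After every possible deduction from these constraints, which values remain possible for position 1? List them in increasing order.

1, 4, 6

position 3 must be 3 (only option left). So position 4 can't be 3.
position 2 and position 5 between them cover only {2, 5} — a naked pair. Remove those values from position 4.
No further eliminations apply; position 1 can still be any of 1, 4, 6.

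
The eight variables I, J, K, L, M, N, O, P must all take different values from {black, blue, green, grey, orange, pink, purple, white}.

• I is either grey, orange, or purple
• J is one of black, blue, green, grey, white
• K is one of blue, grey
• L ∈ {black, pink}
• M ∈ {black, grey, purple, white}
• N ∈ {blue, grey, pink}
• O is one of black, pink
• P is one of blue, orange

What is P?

The 8 variables together cover exactly {black, blue, green, grey, orange, pink, purple, white} — 8 values for 8 variables — and green appears only in J's list, so J = green.
Among the 7 still-open variables, white fits only M (and all 7 values in {black, blue, grey, orange, pink, purple, white} must be used), so M = white.
Among the 6 still-open variables, purple fits only I (and all 6 values in {black, blue, grey, orange, pink, purple} must be used), so I = purple.
Among the 5 still-open variables, orange fits only P (and all 5 values in {black, blue, grey, orange, pink} must be used), so P = orange.

orange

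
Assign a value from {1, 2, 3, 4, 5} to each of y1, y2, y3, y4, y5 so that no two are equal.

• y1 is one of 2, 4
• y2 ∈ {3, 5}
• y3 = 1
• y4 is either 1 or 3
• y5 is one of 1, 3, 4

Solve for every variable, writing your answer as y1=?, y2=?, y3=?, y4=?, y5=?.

y3 must be 1 (only option left). So y4, y5 can't be 1.
That leaves y4 = 3. Remove 3 from y2, y5.
y5 has just one choice, so y5 = 4. Remove 4 from y1.
y1 has just one choice, so y1 = 2.
y2 has just one choice, so y2 = 5.

y1=2, y2=5, y3=1, y4=3, y5=4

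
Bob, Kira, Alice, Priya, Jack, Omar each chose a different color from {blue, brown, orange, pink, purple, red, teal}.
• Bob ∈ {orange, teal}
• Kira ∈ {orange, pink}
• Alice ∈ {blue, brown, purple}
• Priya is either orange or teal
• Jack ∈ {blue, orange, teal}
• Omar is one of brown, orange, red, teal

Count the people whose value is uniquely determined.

2

Bob and Priya share exactly the 2 values {orange, teal}; by pigeonhole those values go to them, so strike orange, teal from Kira, Jack, Omar.
Kira's domain is down to {pink}, so Kira = pink.
Jack must be blue (only option left). Eliminate blue elsewhere: Alice.
Determined: Kira=pink, Jack=blue. The other people each still have more than one consistent value. That makes 2.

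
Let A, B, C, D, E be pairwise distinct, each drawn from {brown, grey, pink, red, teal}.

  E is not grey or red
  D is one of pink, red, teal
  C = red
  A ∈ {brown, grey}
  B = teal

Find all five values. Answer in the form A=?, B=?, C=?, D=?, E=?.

A=grey, B=teal, C=red, D=pink, E=brown

B must be teal (only option left). Strike teal from D, E.
C has just one choice, so C = red. Strike red from D.
That leaves D = pink. Strike pink from E.
E's domain is down to {brown}, so E = brown. So A can't be brown.
A's domain is down to {grey}, so A = grey.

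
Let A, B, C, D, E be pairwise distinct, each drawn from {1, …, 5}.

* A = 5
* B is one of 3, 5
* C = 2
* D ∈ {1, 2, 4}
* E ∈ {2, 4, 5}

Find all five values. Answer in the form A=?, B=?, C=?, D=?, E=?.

A=5, B=3, C=2, D=1, E=4

A has just one choice, so A = 5. Remove 5 from B, E.
That leaves B = 3.
C's domain is down to {2}, so C = 2. Remove 2 from D, E.
E's domain is down to {4}, so E = 4. Eliminate 4 elsewhere: D.
D has just one choice, so D = 1.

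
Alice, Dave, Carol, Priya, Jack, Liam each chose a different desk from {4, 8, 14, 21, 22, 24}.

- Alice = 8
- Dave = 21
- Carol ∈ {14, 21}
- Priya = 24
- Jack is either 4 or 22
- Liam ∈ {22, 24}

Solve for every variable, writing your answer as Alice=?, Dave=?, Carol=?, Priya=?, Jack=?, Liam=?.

Alice=8, Dave=21, Carol=14, Priya=24, Jack=4, Liam=22

Alice's domain is down to {8}, so Alice = 8.
Dave has just one choice, so Dave = 21. Strike 21 from Carol.
Carol's domain is down to {14}, so Carol = 14.
Priya has just one choice, so Priya = 24. So Liam can't be 24.
Liam's domain is down to {22}, so Liam = 22. Eliminate 22 elsewhere: Jack.
Jack must be 4 (only option left).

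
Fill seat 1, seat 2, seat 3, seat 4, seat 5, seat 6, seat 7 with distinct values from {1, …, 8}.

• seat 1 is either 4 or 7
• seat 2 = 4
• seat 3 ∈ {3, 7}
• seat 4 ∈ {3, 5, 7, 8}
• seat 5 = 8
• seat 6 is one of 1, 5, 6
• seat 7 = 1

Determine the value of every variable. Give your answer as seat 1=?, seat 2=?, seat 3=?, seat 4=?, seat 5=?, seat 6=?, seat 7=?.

seat 1=7, seat 2=4, seat 3=3, seat 4=5, seat 5=8, seat 6=6, seat 7=1

seat 2 has just one choice, so seat 2 = 4. Remove 4 from seat 1.
seat 5 must be 8 (only option left). Strike 8 from seat 4.
seat 7's domain is down to {1}, so seat 7 = 1. Remove 1 from seat 6.
seat 1 must be 7 (only option left). Remove 7 from seat 3, seat 4.
That leaves seat 3 = 3. So seat 4 can't be 3.
seat 4 has just one choice, so seat 4 = 5. So seat 6 can't be 5.
That leaves seat 6 = 6.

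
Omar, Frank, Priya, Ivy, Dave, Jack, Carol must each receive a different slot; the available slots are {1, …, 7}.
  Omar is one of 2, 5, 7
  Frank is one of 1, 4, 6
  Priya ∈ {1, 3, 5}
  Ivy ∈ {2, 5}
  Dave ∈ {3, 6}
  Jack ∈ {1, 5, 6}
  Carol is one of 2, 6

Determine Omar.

The 7 variables together cover exactly {1, 2, 3, 4, 5, 6, 7} — 7 values for 7 variables — and 4 appears only in Frank's list, so Frank = 4.
Among the 6 still-open variables, 7 fits only Omar (and all 6 values in {1, 2, 3, 5, 6, 7} must be used), so Omar = 7.

7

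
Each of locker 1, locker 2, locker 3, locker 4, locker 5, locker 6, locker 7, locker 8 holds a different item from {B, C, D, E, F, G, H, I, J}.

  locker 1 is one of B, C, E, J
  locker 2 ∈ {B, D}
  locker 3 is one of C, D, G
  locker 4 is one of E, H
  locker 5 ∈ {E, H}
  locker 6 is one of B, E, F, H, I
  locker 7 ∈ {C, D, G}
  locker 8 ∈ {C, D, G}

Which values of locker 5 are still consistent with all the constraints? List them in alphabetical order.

locker 4 and locker 5 between them cover only {E, H} — a naked pair. Remove those values from locker 1, locker 6.
The 3 variables locker 3, locker 7, locker 8 are confined to {C, D, G}, which locks those values in; drop them from locker 1, locker 2.
locker 2 must be B (only option left). Remove B from locker 1, locker 6.
locker 1 has just one choice, so locker 1 = J.
No further eliminations apply; locker 5 can still be any of E, H.

E, H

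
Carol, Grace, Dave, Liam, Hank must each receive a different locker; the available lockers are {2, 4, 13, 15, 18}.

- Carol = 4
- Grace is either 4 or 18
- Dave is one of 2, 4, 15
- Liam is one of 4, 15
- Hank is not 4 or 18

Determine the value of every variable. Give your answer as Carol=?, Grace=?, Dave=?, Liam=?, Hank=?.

Carol=4, Grace=18, Dave=2, Liam=15, Hank=13

Carol has just one choice, so Carol = 4. So Grace, Dave, Liam can't be 4.
Grace has just one choice, so Grace = 18.
Liam has just one choice, so Liam = 15. Strike 15 from Dave, Hank.
Dave must be 2 (only option left). So Hank can't be 2.
That leaves Hank = 13.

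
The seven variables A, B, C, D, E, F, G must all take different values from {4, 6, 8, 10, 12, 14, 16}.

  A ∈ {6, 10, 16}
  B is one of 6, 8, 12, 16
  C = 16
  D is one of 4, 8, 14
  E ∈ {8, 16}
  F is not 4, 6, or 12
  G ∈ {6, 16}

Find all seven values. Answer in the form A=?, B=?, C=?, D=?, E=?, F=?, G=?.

A=10, B=12, C=16, D=4, E=8, F=14, G=6

C's domain is down to {16}, so C = 16. Eliminate 16 elsewhere: A, B, E, F, G.
That leaves E = 8. Strike 8 from B, D, F.
G has just one choice, so G = 6. Strike 6 from A, B.
A's domain is down to {10}, so A = 10. Eliminate 10 elsewhere: F.
That leaves B = 12.
F must be 14 (only option left). Remove 14 from D.
D's domain is down to {4}, so D = 4.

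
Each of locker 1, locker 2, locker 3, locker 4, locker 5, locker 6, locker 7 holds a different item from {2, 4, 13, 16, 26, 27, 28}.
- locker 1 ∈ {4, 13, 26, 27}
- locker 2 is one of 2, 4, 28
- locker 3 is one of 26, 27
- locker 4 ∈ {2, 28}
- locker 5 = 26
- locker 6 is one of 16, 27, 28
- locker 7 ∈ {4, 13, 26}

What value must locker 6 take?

locker 5 must be 26 (only option left). So locker 1, locker 3, locker 7 can't be 26.
locker 3's domain is down to {27}, so locker 3 = 27. So locker 1, locker 6 can't be 27.
Among the 5 still-open variables, 16 fits only locker 6 (and all 5 values in {2, 4, 13, 16, 28} must be used), so locker 6 = 16.

16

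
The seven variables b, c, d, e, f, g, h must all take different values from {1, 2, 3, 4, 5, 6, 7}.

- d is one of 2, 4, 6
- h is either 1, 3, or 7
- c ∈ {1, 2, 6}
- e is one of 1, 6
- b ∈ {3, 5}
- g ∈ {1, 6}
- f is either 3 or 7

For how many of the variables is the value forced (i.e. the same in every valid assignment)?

The 7 variables together cover exactly {1, 2, 3, 4, 5, 6, 7} — 7 values for 7 variables — and 4 appears only in d's list, so d = 4.
The 6 still-open variables draw from only 6 values {1, 2, 3, 5, 6, 7}, so each is used; only c can be 2, hence c = 2.
The 5 still-open variables draw from only 5 values {1, 3, 5, 6, 7}, so each is used; only b can be 5, hence b = 5.
The 2 variables e and g are confined to {1, 6}, which locks those values in; drop them from h.
Determined: b=5, c=2, d=4. The other variables each still have more than one consistent value. That makes 3.

3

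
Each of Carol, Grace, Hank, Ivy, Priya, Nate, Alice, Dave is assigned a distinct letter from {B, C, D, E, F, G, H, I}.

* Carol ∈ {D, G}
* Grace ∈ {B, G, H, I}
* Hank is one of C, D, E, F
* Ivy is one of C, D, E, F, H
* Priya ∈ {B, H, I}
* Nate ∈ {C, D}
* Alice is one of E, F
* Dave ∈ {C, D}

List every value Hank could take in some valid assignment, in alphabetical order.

E, F

The 2 variables Nate and Dave are confined to {C, D}, which locks those values in; drop them from Carol, Hank, Ivy.
Carol must be G (only option left). Eliminate G elsewhere: Grace.
The 2 variables Hank and Alice are confined to {E, F}, which locks those values in; drop them from Ivy.
Ivy has just one choice, so Ivy = H. Eliminate H elsewhere: Grace, Priya.
No further eliminations apply; Hank can still be any of E, F.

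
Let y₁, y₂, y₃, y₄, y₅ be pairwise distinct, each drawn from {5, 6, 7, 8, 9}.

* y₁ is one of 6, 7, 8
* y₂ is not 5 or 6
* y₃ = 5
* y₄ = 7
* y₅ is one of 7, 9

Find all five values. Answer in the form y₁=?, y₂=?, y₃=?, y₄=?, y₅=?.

y₁=6, y₂=8, y₃=5, y₄=7, y₅=9

y₃ has just one choice, so y₃ = 5.
y₄ has just one choice, so y₄ = 7. Strike 7 from y₁, y₂, y₅.
y₅'s domain is down to {9}, so y₅ = 9. Eliminate 9 elsewhere: y₂.
y₂ must be 8 (only option left). Remove 8 from y₁.
That leaves y₁ = 6.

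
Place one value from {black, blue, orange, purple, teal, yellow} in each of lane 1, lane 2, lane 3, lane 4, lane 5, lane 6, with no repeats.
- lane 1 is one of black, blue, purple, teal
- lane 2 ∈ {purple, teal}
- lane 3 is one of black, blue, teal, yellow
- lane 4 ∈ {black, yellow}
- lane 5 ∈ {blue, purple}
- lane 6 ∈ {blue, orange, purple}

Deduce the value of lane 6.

Among the 6 variables, orange fits only lane 6 (and all 6 values in {black, blue, orange, purple, teal, yellow} must be used), so lane 6 = orange.

orange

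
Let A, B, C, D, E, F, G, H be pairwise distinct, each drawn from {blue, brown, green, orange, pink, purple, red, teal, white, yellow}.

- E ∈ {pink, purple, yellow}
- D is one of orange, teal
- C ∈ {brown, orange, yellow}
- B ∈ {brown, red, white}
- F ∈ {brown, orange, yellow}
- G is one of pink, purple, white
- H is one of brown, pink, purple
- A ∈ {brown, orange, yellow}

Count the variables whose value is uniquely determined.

3

The 8 variables draw from only 8 values {brown, orange, pink, purple, red, teal, white, yellow}, so each is used; only B can be red, hence B = red.
The 7 still-open variables together cover exactly {brown, orange, pink, purple, teal, white, yellow} — 7 values for 7 variables — and teal appears only in D's list, so D = teal.
Among the 6 still-open variables, white fits only G (and all 6 values in {brown, orange, pink, purple, white, yellow} must be used), so G = white.
The 3 variables A, C, F are confined to {brown, orange, yellow}, which locks those values in; drop them from E, H.
Determined: B=red, D=teal, G=white. The other variables each still have more than one consistent value. That makes 3.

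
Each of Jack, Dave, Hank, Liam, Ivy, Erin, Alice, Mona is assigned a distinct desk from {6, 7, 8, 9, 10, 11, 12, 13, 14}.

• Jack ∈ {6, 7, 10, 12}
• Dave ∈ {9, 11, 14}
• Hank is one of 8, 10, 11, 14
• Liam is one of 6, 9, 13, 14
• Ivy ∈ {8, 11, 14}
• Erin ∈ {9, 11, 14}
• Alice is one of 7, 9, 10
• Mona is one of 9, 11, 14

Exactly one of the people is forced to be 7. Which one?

The 3 variables Dave, Erin, Mona are confined to {9, 11, 14}, which locks those values in; drop them from Hank, Liam, Ivy, Alice.
That leaves Ivy = 8. Remove 8 from Hank.
Hank must be 10 (only option left). Remove 10 from Jack, Alice.
So 7 goes to Alice.

Alice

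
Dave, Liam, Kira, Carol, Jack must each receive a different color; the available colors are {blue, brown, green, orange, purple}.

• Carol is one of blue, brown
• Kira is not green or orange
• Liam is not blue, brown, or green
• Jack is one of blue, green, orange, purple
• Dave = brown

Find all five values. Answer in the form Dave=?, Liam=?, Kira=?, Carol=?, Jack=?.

Dave must be brown (only option left). Strike brown from Kira, Carol.
Carol's domain is down to {blue}, so Carol = blue. Eliminate blue elsewhere: Kira, Jack.
Kira must be purple (only option left). Eliminate purple elsewhere: Liam, Jack.
That leaves Liam = orange. So Jack can't be orange.
That leaves Jack = green.

Dave=brown, Liam=orange, Kira=purple, Carol=blue, Jack=green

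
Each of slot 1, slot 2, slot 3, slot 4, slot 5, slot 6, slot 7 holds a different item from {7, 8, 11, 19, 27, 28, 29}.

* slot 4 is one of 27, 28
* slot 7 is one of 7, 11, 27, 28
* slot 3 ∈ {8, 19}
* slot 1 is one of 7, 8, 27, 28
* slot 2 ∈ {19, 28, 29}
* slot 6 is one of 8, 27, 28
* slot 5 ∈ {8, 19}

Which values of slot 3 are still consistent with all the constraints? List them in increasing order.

The 7 variables together cover exactly {7, 8, 11, 19, 27, 28, 29} — 7 values for 7 variables — and 11 appears only in slot 7's list, so slot 7 = 11.
The 6 still-open variables draw from only 6 values {7, 8, 19, 27, 28, 29}, so each is used; only slot 1 can be 7, hence slot 1 = 7.
Among the 5 still-open variables, 29 fits only slot 2 (and all 5 values in {8, 19, 27, 28, 29} must be used), so slot 2 = 29.
slot 3 and slot 5 between them cover only {8, 19} — a naked pair. Remove those values from slot 6.
No further eliminations apply; slot 3 can still be any of 8, 19.

8, 19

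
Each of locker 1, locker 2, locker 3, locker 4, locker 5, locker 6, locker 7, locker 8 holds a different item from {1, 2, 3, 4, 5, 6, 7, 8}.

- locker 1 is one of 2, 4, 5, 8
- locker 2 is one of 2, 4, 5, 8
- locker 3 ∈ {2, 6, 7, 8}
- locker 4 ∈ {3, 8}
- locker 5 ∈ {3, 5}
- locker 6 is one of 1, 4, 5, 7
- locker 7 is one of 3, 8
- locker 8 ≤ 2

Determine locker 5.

5

The 8 variables draw from only 8 values {1, 2, 3, 4, 5, 6, 7, 8}, so each is used; only locker 3 can be 6, hence locker 3 = 6.
Among the 7 still-open variables, 7 fits only locker 6 (and all 7 values in {1, 2, 3, 4, 5, 7, 8} must be used), so locker 6 = 7.
The 6 still-open variables together cover exactly {1, 2, 3, 4, 5, 8} — 6 values for 6 variables — and 1 appears only in locker 8's list, so locker 8 = 1.
locker 4 and locker 7 between them cover only {3, 8} — a naked pair. Remove those values from locker 1, locker 2, locker 5.
So locker 5 = 5.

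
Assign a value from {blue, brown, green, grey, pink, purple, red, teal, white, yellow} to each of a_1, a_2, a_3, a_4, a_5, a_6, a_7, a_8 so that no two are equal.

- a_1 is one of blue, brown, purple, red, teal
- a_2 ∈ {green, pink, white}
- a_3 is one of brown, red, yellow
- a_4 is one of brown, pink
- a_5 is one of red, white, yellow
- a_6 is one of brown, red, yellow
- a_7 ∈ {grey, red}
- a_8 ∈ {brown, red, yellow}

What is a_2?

green

a_3, a_6, a_8 share exactly the 3 values {brown, red, yellow}; by pigeonhole those values go to them, so strike brown, red, yellow from a_1, a_4, a_5, a_7.
a_4's domain is down to {pink}, so a_4 = pink. Strike pink from a_2.
a_5 has just one choice, so a_5 = white. Eliminate white elsewhere: a_2.
So a_2 = green.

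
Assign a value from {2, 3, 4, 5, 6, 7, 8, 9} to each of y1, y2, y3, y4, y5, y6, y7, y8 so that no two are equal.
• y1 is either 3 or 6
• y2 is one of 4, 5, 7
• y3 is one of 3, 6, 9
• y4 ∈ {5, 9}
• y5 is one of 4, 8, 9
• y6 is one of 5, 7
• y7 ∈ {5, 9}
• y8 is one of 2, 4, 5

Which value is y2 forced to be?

The 8 variables together cover exactly {2, 3, 4, 5, 6, 7, 8, 9} — 8 values for 8 variables — and 2 appears only in y8's list, so y8 = 2.
Among the 7 still-open variables, 8 fits only y5 (and all 7 values in {3, 4, 5, 6, 7, 8, 9} must be used), so y5 = 8.
The 6 still-open variables draw from only 6 values {3, 4, 5, 6, 7, 9}, so each is used; only y2 can be 4, hence y2 = 4.

4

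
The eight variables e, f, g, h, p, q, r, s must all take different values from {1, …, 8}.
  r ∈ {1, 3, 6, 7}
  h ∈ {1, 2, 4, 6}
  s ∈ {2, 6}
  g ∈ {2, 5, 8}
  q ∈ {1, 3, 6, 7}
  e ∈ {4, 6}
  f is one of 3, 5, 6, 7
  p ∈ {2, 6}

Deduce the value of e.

The 8 variables draw from only 8 values {1, 2, 3, 4, 5, 6, 7, 8}, so each is used; only g can be 8, hence g = 8.
Among the 7 still-open variables, 5 fits only f (and all 7 values in {1, 2, 3, 4, 5, 6, 7} must be used), so f = 5.
The 2 variables p and s are confined to {2, 6}, which locks those values in; drop them from e, h, q, r.
So e = 4.

4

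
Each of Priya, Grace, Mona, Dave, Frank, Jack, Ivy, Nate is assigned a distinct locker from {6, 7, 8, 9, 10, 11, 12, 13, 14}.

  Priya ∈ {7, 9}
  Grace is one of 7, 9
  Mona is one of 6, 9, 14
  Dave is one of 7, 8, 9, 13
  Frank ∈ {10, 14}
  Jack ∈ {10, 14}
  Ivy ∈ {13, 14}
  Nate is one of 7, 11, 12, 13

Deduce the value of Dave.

Priya and Grace between them cover only {7, 9} — a naked pair. Remove those values from Mona, Dave, Nate.
Frank and Jack between them cover only {10, 14} — a naked pair. Remove those values from Mona, Ivy.
Mona must be 6 (only option left).
Ivy's domain is down to {13}, so Ivy = 13. Remove 13 from Dave, Nate.
So Dave = 8.

8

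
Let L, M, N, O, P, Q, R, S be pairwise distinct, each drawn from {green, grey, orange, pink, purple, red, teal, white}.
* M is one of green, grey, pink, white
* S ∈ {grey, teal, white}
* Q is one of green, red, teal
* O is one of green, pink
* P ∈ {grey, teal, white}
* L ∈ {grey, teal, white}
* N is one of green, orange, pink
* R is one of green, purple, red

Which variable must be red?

Among the 8 variables, orange fits only N (and all 8 values in {green, grey, orange, pink, purple, red, teal, white} must be used), so N = orange.
The 7 still-open variables together cover exactly {green, grey, pink, purple, red, teal, white} — 7 values for 7 variables — and purple appears only in R's list, so R = purple.
The 6 still-open variables together cover exactly {green, grey, pink, red, teal, white} — 6 values for 6 variables — and red appears only in Q's list, so Q = red.

Q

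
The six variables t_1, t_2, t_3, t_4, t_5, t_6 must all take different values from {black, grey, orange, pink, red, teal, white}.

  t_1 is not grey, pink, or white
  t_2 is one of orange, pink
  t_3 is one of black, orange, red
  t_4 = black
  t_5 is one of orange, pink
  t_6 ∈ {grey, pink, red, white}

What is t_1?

t_4's domain is down to {black}, so t_4 = black. Strike black from t_1, t_3.
t_2 and t_5 share exactly the 2 values {orange, pink}; by pigeonhole those values go to them, so strike orange, pink from t_1, t_3, t_6.
t_3's domain is down to {red}, so t_3 = red. Strike red from t_1, t_6.
So t_1 = teal.

teal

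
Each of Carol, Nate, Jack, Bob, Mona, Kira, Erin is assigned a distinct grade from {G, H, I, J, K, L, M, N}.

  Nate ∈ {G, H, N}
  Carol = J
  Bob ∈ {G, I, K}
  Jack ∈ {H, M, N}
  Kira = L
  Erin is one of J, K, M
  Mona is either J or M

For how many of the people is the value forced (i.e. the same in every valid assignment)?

4

Carol must be J (only option left). Remove J from Mona, Erin.
That leaves Mona = M. So Jack, Erin can't be M.
Kira's domain is down to {L}, so Kira = L.
Erin must be K (only option left). So Bob can't be K.
Determined: Carol=J, Mona=M, Kira=L, Erin=K. The other people each still have more than one consistent value. That makes 4.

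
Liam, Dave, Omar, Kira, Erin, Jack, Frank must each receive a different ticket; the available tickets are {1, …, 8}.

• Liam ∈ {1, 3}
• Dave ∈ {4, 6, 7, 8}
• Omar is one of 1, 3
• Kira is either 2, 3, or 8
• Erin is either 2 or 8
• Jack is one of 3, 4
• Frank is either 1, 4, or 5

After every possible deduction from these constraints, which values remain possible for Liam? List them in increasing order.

Liam and Omar between them cover only {1, 3} — a naked pair. Remove those values from Kira, Jack, Frank.
Jack's domain is down to {4}, so Jack = 4. So Dave, Frank can't be 4.
Frank has just one choice, so Frank = 5.
The 2 variables Kira and Erin are confined to {2, 8}, which locks those values in; drop them from Dave.
No further eliminations apply; Liam can still be any of 1, 3.

1, 3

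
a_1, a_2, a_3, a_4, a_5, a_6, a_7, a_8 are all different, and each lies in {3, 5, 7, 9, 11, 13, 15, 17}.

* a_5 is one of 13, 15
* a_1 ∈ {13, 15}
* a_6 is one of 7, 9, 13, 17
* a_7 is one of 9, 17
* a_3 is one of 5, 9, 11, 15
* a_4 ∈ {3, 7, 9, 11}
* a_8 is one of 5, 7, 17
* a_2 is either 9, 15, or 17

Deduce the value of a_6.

7

The 8 variables together cover exactly {3, 5, 7, 9, 11, 13, 15, 17} — 8 values for 8 variables — and 3 appears only in a_4's list, so a_4 = 3.
The 7 still-open variables draw from only 7 values {5, 7, 9, 11, 13, 15, 17}, so each is used; only a_3 can be 11, hence a_3 = 11.
Among the 6 still-open variables, 5 fits only a_8 (and all 6 values in {5, 7, 9, 13, 15, 17} must be used), so a_8 = 5.
The 5 still-open variables together cover exactly {7, 9, 13, 15, 17} — 5 values for 5 variables — and 7 appears only in a_6's list, so a_6 = 7.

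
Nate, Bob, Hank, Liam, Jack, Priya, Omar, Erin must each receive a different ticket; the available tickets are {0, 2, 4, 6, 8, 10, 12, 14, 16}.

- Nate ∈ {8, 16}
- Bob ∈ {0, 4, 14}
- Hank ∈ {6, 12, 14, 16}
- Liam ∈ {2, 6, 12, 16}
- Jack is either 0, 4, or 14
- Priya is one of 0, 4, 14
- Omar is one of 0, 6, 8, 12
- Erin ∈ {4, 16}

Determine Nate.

Among the 8 variables, 2 fits only Liam (and all 8 values in {0, 2, 4, 6, 8, 12, 14, 16} must be used), so Liam = 2.
Bob, Jack, Priya between them cover only {0, 4, 14} — a naked triple. Remove those values from Hank, Omar, Erin.
That leaves Erin = 16. Remove 16 from Nate, Hank.
So Nate = 8.

8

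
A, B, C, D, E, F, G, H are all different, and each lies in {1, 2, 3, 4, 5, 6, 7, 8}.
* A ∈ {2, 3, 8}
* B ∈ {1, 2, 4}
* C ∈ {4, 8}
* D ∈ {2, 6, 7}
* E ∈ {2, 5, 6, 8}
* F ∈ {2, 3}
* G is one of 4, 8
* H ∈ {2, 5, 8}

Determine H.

5

Among the 8 variables, 1 fits only B (and all 8 values in {1, 2, 3, 4, 5, 6, 7, 8} must be used), so B = 1.
The 7 still-open variables together cover exactly {2, 3, 4, 5, 6, 7, 8} — 7 values for 7 variables — and 7 appears only in D's list, so D = 7.
The 6 still-open variables together cover exactly {2, 3, 4, 5, 6, 8} — 6 values for 6 variables — and 6 appears only in E's list, so E = 6.
The 5 still-open variables together cover exactly {2, 3, 4, 5, 8} — 5 values for 5 variables — and 5 appears only in H's list, so H = 5.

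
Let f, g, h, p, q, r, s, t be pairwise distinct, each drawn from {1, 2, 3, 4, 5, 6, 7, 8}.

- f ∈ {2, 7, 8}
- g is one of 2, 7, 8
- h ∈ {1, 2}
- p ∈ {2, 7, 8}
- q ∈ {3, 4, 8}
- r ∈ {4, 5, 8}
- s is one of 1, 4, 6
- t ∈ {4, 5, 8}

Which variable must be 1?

h

The 8 variables together cover exactly {1, 2, 3, 4, 5, 6, 7, 8} — 8 values for 8 variables — and 3 appears only in q's list, so q = 3.
The 7 still-open variables draw from only 7 values {1, 2, 4, 5, 6, 7, 8}, so each is used; only s can be 6, hence s = 6.
Among the 6 still-open variables, 1 fits only h (and all 6 values in {1, 2, 4, 5, 7, 8} must be used), so h = 1.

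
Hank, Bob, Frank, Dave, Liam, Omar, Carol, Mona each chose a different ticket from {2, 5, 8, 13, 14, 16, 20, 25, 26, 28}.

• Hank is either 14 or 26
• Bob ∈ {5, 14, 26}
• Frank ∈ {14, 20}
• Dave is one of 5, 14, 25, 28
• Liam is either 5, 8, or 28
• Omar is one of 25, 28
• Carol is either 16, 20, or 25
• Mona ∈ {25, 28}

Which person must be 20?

Frank

Among the 8 variables, 8 fits only Liam (and all 8 values in {5, 8, 14, 16, 20, 25, 26, 28} must be used), so Liam = 8.
The 7 still-open variables draw from only 7 values {5, 14, 16, 20, 25, 26, 28}, so each is used; only Carol can be 16, hence Carol = 16.
The 6 still-open variables together cover exactly {5, 14, 20, 25, 26, 28} — 6 values for 6 variables — and 20 appears only in Frank's list, so Frank = 20.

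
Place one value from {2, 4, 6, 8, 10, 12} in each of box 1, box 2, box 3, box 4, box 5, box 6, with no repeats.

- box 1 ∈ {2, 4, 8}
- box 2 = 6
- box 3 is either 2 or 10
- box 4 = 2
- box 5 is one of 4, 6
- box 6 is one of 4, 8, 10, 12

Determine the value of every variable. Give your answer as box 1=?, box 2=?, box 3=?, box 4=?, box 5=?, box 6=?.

box 2 must be 6 (only option left). Remove 6 from box 5.
That leaves box 4 = 2. So box 1, box 3 can't be 2.
box 5's domain is down to {4}, so box 5 = 4. Strike 4 from box 1, box 6.
That leaves box 1 = 8. Strike 8 from box 6.
box 3 must be 10 (only option left). Remove 10 from box 6.
That leaves box 6 = 12.

box 1=8, box 2=6, box 3=10, box 4=2, box 5=4, box 6=12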